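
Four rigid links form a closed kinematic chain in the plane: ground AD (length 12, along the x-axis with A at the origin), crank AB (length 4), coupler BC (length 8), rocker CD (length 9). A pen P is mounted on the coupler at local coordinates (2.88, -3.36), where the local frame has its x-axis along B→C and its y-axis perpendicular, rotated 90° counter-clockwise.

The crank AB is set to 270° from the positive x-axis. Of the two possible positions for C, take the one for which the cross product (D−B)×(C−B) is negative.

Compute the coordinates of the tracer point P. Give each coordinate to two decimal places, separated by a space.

A=(0,0), D=(12.00,0)
B = A + 4.00·(cos270°, sin270°) = (-0.0000, -4.0000)
|BD| = 12.6491
circle(B,8.00) ∩ circle(D,9.00): a=5.6526, h=5.6611
  candidates: C₊=(3.5723,3.1581) cross=71.608; C₋=(7.1527,-7.5831) cross=-71.608
  mode - wants cross < 0 → take C=(7.1527,-7.5831) (cross=-71.608)
ex = (C−B)/|BC| = (0.8941,-0.4479); ey = (0.4479,0.8941)
P = B + 2.88·ex + -3.36·ey = (1.0701,-8.2941)

1.07 -8.29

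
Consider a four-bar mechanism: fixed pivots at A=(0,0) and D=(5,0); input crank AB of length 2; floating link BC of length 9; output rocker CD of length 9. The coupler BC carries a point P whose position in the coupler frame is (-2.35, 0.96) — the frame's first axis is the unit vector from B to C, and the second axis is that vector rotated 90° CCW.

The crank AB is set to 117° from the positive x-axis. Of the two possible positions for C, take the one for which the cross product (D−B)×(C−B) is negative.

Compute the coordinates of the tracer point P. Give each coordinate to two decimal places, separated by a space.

-0.08 4.18

A=(0,0), D=(5.00,0)
B = A + 2.00·(cos117°, sin117°) = (-0.9080, 1.7820)
|BD| = 6.1709
circle(B,9.00) ∩ circle(D,9.00): a=3.0854, h=8.4546
  candidates: C₊=(4.4875,8.9854) cross=52.172; C₋=(-0.3955,-7.2034) cross=-52.172
  mode - wants cross < 0 → take C=(-0.3955,-7.2034) (cross=-52.172)
ex = (C−B)/|BC| = (0.0569,-0.9984); ey = (0.9984,0.0569)
P = B + -2.35·ex + 0.96·ey = (-0.0834,4.1829)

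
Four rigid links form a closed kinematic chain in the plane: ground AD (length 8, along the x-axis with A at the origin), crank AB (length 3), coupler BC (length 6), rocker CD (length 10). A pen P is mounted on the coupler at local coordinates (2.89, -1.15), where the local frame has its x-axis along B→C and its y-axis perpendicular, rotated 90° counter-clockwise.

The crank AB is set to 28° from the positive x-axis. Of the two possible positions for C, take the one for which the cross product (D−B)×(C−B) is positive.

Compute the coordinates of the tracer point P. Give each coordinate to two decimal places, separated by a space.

2.99 4.50

A=(0,0), D=(8.00,0)
B = A + 3.00·(cos28°, sin28°) = (2.6488, 1.4084)
|BD| = 5.5334
circle(B,6.00) ∩ circle(D,10.00): a=-3.0164, h=5.1867
  candidates: C₊=(1.0520,7.1920) cross=28.700; C₋=(-1.5883,-2.8397) cross=-28.700
  mode + wants cross > 0 → take C=(1.0520,7.1920) (cross=28.700)
ex = (C−B)/|BC| = (-0.2661,0.9639); ey = (-0.9639,-0.2661)
P = B + 2.89·ex + -1.15·ey = (2.9882,4.5002)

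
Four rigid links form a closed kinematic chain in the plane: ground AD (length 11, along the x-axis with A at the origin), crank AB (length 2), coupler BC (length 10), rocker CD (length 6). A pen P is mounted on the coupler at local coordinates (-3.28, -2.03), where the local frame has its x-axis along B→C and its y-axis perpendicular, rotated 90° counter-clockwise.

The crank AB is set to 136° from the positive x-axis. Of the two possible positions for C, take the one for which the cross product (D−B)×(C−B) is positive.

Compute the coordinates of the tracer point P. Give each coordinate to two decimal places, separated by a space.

A=(0,0), D=(11.00,0)
B = A + 2.00·(cos136°, sin136°) = (-1.4387, 1.3893)
|BD| = 12.5160
circle(B,10.00) ∩ circle(D,6.00): a=8.8147, h=4.7223
  candidates: C₊=(7.8458,5.1040) cross=59.105; C₋=(6.7974,-4.2823) cross=-59.105
  mode + wants cross > 0 → take C=(7.8458,5.1040) (cross=59.105)
ex = (C−B)/|BC| = (0.9284,0.3715); ey = (-0.3715,0.9284)
P = B + -3.28·ex + -2.03·ey = (-3.7299,-1.7138)

-3.73 -1.71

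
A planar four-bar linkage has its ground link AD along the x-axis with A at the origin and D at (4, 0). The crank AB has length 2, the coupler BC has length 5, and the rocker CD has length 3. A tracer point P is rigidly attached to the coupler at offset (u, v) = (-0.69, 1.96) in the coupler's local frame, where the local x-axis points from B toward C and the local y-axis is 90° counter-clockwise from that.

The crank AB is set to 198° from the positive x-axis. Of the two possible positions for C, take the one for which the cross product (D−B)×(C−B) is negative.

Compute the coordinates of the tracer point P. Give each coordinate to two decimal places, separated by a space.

-1.72 1.45

A=(0,0), D=(4.00,0)
B = A + 2.00·(cos198°, sin198°) = (-1.9021, -0.6180)
|BD| = 5.9344
circle(B,5.00) ∩ circle(D,3.00): a=4.3153, h=2.5256
  candidates: C₊=(2.1267,2.3432) cross=14.988; C₋=(2.6527,-2.6805) cross=-14.988
  mode - wants cross < 0 → take C=(2.6527,-2.6805) (cross=-14.988)
ex = (C−B)/|BC| = (0.9110,-0.4125); ey = (0.4125,0.9110)
P = B + -0.69·ex + 1.96·ey = (-1.7222,1.4521)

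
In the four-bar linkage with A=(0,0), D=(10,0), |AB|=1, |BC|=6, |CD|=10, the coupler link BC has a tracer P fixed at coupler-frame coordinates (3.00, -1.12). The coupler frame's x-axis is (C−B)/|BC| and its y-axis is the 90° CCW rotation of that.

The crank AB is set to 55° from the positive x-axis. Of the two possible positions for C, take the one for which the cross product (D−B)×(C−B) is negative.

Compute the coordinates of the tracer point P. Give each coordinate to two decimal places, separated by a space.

A=(0,0), D=(10.00,0)
B = A + 1.00·(cos55°, sin55°) = (0.5736, 0.8192)
|BD| = 9.4619
circle(B,6.00) ∩ circle(D,10.00): a=1.3490, h=5.8464
  candidates: C₊=(2.4237,6.5268) cross=55.318; C₋=(1.4114,-5.1221) cross=-55.318
  mode - wants cross < 0 → take C=(1.4114,-5.1221) (cross=-55.318)
ex = (C−B)/|BC| = (0.1396,-0.9902); ey = (0.9902,0.1396)
P = B + 3.00·ex + -1.12·ey = (-0.1166,-2.3078)

-0.12 -2.31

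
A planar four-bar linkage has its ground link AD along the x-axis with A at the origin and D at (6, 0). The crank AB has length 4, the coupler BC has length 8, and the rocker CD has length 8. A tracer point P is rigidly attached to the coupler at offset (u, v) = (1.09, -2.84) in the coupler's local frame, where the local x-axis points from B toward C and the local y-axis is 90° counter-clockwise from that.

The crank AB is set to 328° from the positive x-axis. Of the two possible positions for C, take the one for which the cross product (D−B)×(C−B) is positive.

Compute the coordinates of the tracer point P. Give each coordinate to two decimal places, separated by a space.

A=(0,0), D=(6.00,0)
B = A + 4.00·(cos328°, sin328°) = (3.3922, -2.1197)
|BD| = 3.3606
circle(B,8.00) ∩ circle(D,8.00): a=1.6803, h=7.8215
  candidates: C₊=(-0.2373,5.0096) cross=26.285; C₋=(9.6295,-7.1293) cross=-26.285
  mode + wants cross > 0 → take C=(-0.2373,5.0096) (cross=26.285)
ex = (C−B)/|BC| = (-0.4537,0.8912); ey = (-0.8912,-0.4537)
P = B + 1.09·ex + -2.84·ey = (5.4286,0.1402)

5.43 0.14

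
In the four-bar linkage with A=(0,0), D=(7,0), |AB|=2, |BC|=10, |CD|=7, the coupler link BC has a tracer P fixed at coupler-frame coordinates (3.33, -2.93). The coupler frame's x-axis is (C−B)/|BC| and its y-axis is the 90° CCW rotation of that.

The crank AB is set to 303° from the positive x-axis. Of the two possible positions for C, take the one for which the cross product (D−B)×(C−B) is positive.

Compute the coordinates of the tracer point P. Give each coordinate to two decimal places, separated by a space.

A=(0,0), D=(7.00,0)
B = A + 2.00·(cos303°, sin303°) = (1.0893, -1.6773)
|BD| = 6.1441
circle(B,10.00) ∩ circle(D,7.00): a=7.2224, h=6.9165
  candidates: C₊=(6.1491,6.9481) cross=42.495; C₋=(9.9255,-6.3594) cross=-42.495
  mode + wants cross > 0 → take C=(6.1491,6.9481) (cross=42.495)
ex = (C−B)/|BC| = (0.5060,0.8625); ey = (-0.8625,0.5060)
P = B + 3.33·ex + -2.93·ey = (5.3015,-0.2876)

5.30 -0.29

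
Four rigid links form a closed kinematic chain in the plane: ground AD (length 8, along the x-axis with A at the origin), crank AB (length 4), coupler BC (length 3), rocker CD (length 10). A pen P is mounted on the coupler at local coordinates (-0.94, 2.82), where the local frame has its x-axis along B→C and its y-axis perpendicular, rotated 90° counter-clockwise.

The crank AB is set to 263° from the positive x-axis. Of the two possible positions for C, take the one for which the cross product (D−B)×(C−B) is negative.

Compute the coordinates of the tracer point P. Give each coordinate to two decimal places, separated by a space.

1.78 -2.05

A=(0,0), D=(8.00,0)
B = A + 4.00·(cos263°, sin263°) = (-0.4875, -3.9702)
|BD| = 9.3701
circle(B,3.00) ∩ circle(D,10.00): a=-0.1708, h=2.9951
  candidates: C₊=(-1.9112,-1.3295) cross=28.065; C₋=(0.6269,-6.7555) cross=-28.065
  mode - wants cross < 0 → take C=(0.6269,-6.7555) (cross=-28.065)
ex = (C−B)/|BC| = (0.3715,-0.9285); ey = (0.9285,0.3715)
P = B + -0.94·ex + 2.82·ey = (1.7816,-2.0499)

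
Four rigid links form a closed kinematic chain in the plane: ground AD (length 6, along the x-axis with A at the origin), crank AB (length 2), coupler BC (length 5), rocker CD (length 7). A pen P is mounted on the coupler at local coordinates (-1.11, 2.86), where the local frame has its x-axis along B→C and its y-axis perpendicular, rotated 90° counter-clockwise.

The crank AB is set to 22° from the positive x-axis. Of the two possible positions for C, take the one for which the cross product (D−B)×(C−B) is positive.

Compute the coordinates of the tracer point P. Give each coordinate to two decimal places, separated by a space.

-1.04 -0.27

A=(0,0), D=(6.00,0)
B = A + 2.00·(cos22°, sin22°) = (1.8544, 0.7492)
|BD| = 4.2128
circle(B,5.00) ∩ circle(D,7.00): a=-0.7421, h=4.9446
  candidates: C₊=(2.0035,5.7470) cross=20.831; C₋=(0.2448,-3.9846) cross=-20.831
  mode + wants cross > 0 → take C=(2.0035,5.7470) (cross=20.831)
ex = (C−B)/|BC| = (0.0298,0.9996); ey = (-0.9996,0.0298)
P = B + -1.11·ex + 2.86·ey = (-1.0375,-0.2750)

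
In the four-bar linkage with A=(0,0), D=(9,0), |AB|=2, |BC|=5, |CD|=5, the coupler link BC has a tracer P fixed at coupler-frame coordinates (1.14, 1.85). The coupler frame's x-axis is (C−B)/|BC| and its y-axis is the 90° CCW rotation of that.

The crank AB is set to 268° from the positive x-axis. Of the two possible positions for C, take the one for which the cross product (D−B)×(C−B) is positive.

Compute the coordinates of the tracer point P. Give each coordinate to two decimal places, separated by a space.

-0.17 0.17

A=(0,0), D=(9.00,0)
B = A + 2.00·(cos268°, sin268°) = (-0.0698, -1.9988)
|BD| = 9.2874
circle(B,5.00) ∩ circle(D,5.00): a=4.6437, h=1.8536
  candidates: C₊=(4.0662,0.8108) cross=17.215; C₋=(4.8640,-2.8096) cross=-17.215
  mode + wants cross > 0 → take C=(4.0662,0.8108) (cross=17.215)
ex = (C−B)/|BC| = (0.8272,0.5619); ey = (-0.5619,0.8272)
P = B + 1.14·ex + 1.85·ey = (-0.1663,0.1721)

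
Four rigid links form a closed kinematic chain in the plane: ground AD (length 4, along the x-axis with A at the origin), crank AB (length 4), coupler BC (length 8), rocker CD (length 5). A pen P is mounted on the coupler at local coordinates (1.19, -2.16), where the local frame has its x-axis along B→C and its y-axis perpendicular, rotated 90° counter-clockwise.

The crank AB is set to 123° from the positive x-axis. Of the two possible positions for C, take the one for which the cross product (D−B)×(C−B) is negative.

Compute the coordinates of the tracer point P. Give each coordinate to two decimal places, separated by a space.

-3.69 1.41

A=(0,0), D=(4.00,0)
B = A + 4.00·(cos123°, sin123°) = (-2.1786, 3.3547)
|BD| = 7.0305
circle(B,8.00) ∩ circle(D,5.00): a=6.2889, h=4.9447
  candidates: C₊=(5.7076,4.6994) cross=34.764; C₋=(0.9888,-3.9916) cross=-34.764
  mode - wants cross < 0 → take C=(0.9888,-3.9916) (cross=-34.764)
ex = (C−B)/|BC| = (0.3959,-0.9183); ey = (0.9183,0.3959)
P = B + 1.19·ex + -2.16·ey = (-3.6909,1.4067)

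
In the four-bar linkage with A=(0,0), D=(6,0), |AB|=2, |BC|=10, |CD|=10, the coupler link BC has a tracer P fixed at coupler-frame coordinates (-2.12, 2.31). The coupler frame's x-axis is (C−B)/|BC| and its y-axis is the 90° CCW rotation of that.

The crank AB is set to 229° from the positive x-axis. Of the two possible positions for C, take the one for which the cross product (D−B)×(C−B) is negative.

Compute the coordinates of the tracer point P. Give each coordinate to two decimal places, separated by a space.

-0.56 1.53

A=(0,0), D=(6.00,0)
B = A + 2.00·(cos229°, sin229°) = (-1.3121, -1.5094)
|BD| = 7.4663
circle(B,10.00) ∩ circle(D,10.00): a=3.7331, h=9.2770
  candidates: C₊=(0.4684,8.3308) cross=69.265; C₋=(4.2194,-9.8402) cross=-69.265
  mode - wants cross < 0 → take C=(4.2194,-9.8402) (cross=-69.265)
ex = (C−B)/|BC| = (0.5532,-0.8331); ey = (0.8331,0.5532)
P = B + -2.12·ex + 2.31·ey = (-0.5604,1.5345)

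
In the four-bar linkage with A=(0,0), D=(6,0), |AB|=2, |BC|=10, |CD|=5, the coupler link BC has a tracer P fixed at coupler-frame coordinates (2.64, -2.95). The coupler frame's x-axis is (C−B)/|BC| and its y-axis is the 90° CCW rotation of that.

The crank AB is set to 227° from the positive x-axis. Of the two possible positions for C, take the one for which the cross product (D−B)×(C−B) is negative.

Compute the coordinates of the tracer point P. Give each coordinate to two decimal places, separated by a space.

A=(0,0), D=(6.00,0)
B = A + 2.00·(cos227°, sin227°) = (-1.3640, -1.4627)
|BD| = 7.5079
circle(B,10.00) ∩ circle(D,5.00): a=8.7487, h=4.8436
  candidates: C₊=(6.2734,4.9925) cross=36.365; C₋=(8.1607,-4.5090) cross=-36.365
  mode - wants cross < 0 → take C=(8.1607,-4.5090) (cross=-36.365)
ex = (C−B)/|BC| = (0.9525,-0.3046); ey = (0.3046,0.9525)
P = B + 2.64·ex + -2.95·ey = (0.2519,-5.0767)

0.25 -5.08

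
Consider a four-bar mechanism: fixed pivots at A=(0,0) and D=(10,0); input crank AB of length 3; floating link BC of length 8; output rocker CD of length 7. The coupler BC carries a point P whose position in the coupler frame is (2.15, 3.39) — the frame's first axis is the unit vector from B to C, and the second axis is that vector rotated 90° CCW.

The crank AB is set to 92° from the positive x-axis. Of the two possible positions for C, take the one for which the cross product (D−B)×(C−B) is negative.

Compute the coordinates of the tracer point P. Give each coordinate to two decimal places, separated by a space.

3.91 2.96

A=(0,0), D=(10.00,0)
B = A + 3.00·(cos92°, sin92°) = (-0.1047, 2.9982)
|BD| = 10.5401
circle(B,8.00) ∩ circle(D,7.00): a=5.9816, h=5.3123
  candidates: C₊=(7.1409,6.3895) cross=55.992; C₋=(4.1187,-3.7961) cross=-55.992
  mode - wants cross < 0 → take C=(4.1187,-3.7961) (cross=-55.992)
ex = (C−B)/|BC| = (0.5279,-0.8493); ey = (0.8493,0.5279)
P = B + 2.15·ex + 3.39·ey = (3.9094,2.9619)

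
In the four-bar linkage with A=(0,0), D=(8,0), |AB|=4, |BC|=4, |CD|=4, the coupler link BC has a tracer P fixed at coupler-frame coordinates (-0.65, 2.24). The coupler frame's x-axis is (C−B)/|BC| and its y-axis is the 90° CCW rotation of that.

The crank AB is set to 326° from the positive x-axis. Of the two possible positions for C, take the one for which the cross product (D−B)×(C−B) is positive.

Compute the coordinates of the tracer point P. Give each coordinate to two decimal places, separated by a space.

A=(0,0), D=(8.00,0)
B = A + 4.00·(cos326°, sin326°) = (3.3162, -2.2368)
|BD| = 5.1905
circle(B,4.00) ∩ circle(D,4.00): a=2.5953, h=3.0438
  candidates: C₊=(4.3464,1.6283) cross=15.799; C₋=(6.9697,-3.8650) cross=-15.799
  mode + wants cross > 0 → take C=(4.3464,1.6283) (cross=15.799)
ex = (C−B)/|BC| = (0.2576,0.9663); ey = (-0.9663,0.2576)
P = B + -0.65·ex + 2.24·ey = (0.9843,-2.2879)

0.98 -2.29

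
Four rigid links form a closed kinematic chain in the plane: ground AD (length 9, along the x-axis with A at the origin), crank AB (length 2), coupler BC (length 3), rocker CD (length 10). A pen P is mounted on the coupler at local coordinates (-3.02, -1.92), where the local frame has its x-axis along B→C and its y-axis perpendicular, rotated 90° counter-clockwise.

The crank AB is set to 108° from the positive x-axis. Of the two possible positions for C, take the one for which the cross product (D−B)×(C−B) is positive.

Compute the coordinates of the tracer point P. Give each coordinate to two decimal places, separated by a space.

0.38 -1.53

A=(0,0), D=(9.00,0)
B = A + 2.00·(cos108°, sin108°) = (-0.6180, 1.9021)
|BD| = 9.8043
circle(B,3.00) ∩ circle(D,10.00): a=0.2613, h=2.9886
  candidates: C₊=(0.2182,4.7832) cross=29.301; C₋=(-0.9415,-1.0804) cross=-29.301
  mode + wants cross > 0 → take C=(0.2182,4.7832) (cross=29.301)
ex = (C−B)/|BC| = (0.2787,0.9604); ey = (-0.9604,0.2787)
P = B + -3.02·ex + -1.92·ey = (0.3841,-1.5334)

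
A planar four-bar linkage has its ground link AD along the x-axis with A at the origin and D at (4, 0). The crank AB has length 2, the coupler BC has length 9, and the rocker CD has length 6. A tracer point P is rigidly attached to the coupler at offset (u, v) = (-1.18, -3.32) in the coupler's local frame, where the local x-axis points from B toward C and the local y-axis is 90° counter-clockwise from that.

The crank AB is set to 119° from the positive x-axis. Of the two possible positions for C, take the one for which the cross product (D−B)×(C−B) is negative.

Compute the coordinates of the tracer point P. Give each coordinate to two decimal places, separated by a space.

A=(0,0), D=(4.00,0)
B = A + 2.00·(cos119°, sin119°) = (-0.9696, 1.7492)
|BD| = 5.2685
circle(B,9.00) ∩ circle(D,6.00): a=6.9049, h=5.7725
  candidates: C₊=(7.4602,4.9017) cross=30.412; C₋=(3.6270,-5.9884) cross=-30.412
  mode - wants cross < 0 → take C=(3.6270,-5.9884) (cross=-30.412)
ex = (C−B)/|BC| = (0.5107,-0.8597); ey = (0.8597,0.5107)
P = B + -1.18·ex + -3.32·ey = (-4.4266,1.0681)

-4.43 1.07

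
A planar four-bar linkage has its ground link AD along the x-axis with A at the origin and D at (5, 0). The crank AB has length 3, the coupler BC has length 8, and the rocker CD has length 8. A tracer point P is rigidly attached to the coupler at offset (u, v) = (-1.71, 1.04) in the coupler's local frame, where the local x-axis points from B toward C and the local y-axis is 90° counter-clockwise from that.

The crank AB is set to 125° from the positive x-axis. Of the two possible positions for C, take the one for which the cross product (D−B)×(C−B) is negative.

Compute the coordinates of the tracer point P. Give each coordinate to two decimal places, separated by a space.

A=(0,0), D=(5.00,0)
B = A + 3.00·(cos125°, sin125°) = (-1.7207, 2.4575)
|BD| = 7.1559
circle(B,8.00) ∩ circle(D,8.00): a=3.5780, h=7.1553
  candidates: C₊=(4.0969,7.9489) cross=51.203; C₋=(-0.8176,-5.4914) cross=-51.203
  mode - wants cross < 0 → take C=(-0.8176,-5.4914) (cross=-51.203)
ex = (C−B)/|BC| = (0.1129,-0.9936); ey = (0.9936,0.1129)
P = B + -1.71·ex + 1.04·ey = (-0.8804,4.2739)

-0.88 4.27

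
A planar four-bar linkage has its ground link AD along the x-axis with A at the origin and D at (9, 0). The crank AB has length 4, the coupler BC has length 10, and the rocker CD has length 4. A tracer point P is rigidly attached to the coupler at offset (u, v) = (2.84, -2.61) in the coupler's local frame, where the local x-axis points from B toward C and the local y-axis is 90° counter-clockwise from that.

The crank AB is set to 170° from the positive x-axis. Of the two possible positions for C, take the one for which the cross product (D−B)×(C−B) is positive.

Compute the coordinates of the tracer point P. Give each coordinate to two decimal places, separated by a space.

A=(0,0), D=(9.00,0)
B = A + 4.00·(cos170°, sin170°) = (-3.9392, 0.6946)
|BD| = 12.9579
circle(B,10.00) ∩ circle(D,4.00): a=9.7202, h=2.3490
  candidates: C₊=(5.8929,2.5191) cross=30.437; C₋=(5.6411,-2.1720) cross=-30.437
  mode + wants cross > 0 → take C=(5.8929,2.5191) (cross=30.437)
ex = (C−B)/|BC| = (0.9832,0.1825); ey = (-0.1825,0.9832)
P = B + 2.84·ex + -2.61·ey = (-0.6707,-1.3534)

-0.67 -1.35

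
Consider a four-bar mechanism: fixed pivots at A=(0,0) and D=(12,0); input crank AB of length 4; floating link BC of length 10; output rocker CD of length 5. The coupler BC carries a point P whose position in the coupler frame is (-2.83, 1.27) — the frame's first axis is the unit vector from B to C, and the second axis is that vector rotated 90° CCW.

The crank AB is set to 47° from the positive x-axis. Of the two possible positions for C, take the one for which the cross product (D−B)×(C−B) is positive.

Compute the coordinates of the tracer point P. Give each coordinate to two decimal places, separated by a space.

A=(0,0), D=(12.00,0)
B = A + 4.00·(cos47°, sin47°) = (2.7280, 2.9254)
|BD| = 9.7226
circle(B,10.00) ∩ circle(D,5.00): a=8.7183, h=4.8981
  candidates: C₊=(12.5161,4.9733) cross=47.622; C₋=(9.5685,-4.3689) cross=-47.622
  mode + wants cross > 0 → take C=(12.5161,4.9733) (cross=47.622)
ex = (C−B)/|BC| = (0.9788,0.2048); ey = (-0.2048,0.9788)
P = B + -2.83·ex + 1.27·ey = (-0.3021,3.5889)

-0.30 3.59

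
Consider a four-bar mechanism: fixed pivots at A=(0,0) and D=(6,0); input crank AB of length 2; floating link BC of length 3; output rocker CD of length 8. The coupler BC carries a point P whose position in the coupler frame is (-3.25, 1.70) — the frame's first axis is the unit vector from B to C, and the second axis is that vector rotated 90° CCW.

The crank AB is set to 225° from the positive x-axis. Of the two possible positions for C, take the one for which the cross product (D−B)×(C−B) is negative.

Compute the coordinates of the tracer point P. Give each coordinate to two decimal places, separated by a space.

A=(0,0), D=(6.00,0)
B = A + 2.00·(cos225°, sin225°) = (-1.4142, -1.4142)
|BD| = 7.5479
circle(B,3.00) ∩ circle(D,8.00): a=0.1305, h=2.9972
  candidates: C₊=(-1.8476,1.5543) cross=22.622; C₋=(-0.7244,-4.3338) cross=-22.622
  mode - wants cross < 0 → take C=(-0.7244,-4.3338) (cross=-22.622)
ex = (C−B)/|BC| = (0.2299,-0.9732); ey = (0.9732,0.2299)
P = B + -3.25·ex + 1.70·ey = (-0.5070,2.1396)

-0.51 2.14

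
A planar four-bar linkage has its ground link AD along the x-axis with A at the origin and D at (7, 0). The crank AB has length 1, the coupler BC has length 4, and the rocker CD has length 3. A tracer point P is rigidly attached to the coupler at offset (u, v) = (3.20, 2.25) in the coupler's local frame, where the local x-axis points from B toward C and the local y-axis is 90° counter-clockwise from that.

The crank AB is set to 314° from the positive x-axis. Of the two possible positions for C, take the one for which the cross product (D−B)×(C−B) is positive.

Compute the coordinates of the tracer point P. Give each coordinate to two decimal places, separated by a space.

A=(0,0), D=(7.00,0)
B = A + 1.00·(cos314°, sin314°) = (0.6947, -0.7193)
|BD| = 6.3462
circle(B,4.00) ∩ circle(D,3.00): a=3.7246, h=1.4585
  candidates: C₊=(4.2300,1.1519) cross=9.256; C₋=(4.5606,-1.7462) cross=-9.256
  mode + wants cross > 0 → take C=(4.2300,1.1519) (cross=9.256)
ex = (C−B)/|BC| = (0.8838,0.4678); ey = (-0.4678,0.8838)
P = B + 3.20·ex + 2.25·ey = (2.4703,2.7663)

2.47 2.77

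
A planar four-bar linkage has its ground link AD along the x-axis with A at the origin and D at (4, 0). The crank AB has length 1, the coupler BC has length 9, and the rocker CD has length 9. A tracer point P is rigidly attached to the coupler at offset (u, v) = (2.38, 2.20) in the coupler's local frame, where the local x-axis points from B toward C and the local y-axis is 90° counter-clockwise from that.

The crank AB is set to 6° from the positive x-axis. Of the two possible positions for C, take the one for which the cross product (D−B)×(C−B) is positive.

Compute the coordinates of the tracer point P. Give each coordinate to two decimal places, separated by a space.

-0.68 2.88

A=(0,0), D=(4.00,0)
B = A + 1.00·(cos6°, sin6°) = (0.9945, 0.1045)
|BD| = 3.0073
circle(B,9.00) ∩ circle(D,9.00): a=1.5036, h=8.8735
  candidates: C₊=(2.8057,8.9204) cross=26.685; C₋=(2.1888,-8.8159) cross=-26.685
  mode + wants cross > 0 → take C=(2.8057,8.9204) (cross=26.685)
ex = (C−B)/|BC| = (0.2012,0.9795); ey = (-0.9795,0.2012)
P = B + 2.38·ex + 2.20·ey = (-0.6815,2.8786)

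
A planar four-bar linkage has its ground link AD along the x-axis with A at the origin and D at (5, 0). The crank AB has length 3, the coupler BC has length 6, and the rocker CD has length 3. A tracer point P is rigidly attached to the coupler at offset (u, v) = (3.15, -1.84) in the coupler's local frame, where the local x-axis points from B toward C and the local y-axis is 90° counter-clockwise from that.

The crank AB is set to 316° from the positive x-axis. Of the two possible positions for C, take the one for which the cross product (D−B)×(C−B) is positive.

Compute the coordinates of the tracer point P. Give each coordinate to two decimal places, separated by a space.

A=(0,0), D=(5.00,0)
B = A + 3.00·(cos316°, sin316°) = (2.1580, -2.0840)
|BD| = 3.5242
circle(B,6.00) ∩ circle(D,3.00): a=5.5928, h=2.1728
  candidates: C₊=(5.3833,2.9754) cross=7.657; C₋=(7.9530,-0.5289) cross=-7.657
  mode + wants cross > 0 → take C=(5.3833,2.9754) (cross=7.657)
ex = (C−B)/|BC| = (0.5376,0.8432); ey = (-0.8432,0.5376)
P = B + 3.15·ex + -1.84·ey = (5.4029,-0.4169)

5.40 -0.42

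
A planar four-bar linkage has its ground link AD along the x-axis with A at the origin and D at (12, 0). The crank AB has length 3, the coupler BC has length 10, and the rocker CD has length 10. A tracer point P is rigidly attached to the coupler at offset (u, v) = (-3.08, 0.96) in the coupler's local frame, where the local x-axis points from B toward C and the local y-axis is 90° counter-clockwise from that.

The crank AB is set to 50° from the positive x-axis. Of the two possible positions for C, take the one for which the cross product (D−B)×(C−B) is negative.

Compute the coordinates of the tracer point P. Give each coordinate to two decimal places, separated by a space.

1.88 5.52

A=(0,0), D=(12.00,0)
B = A + 3.00·(cos50°, sin50°) = (1.9284, 2.2981)
|BD| = 10.3305
circle(B,10.00) ∩ circle(D,10.00): a=5.1653, h=8.5627
  candidates: C₊=(8.8691,9.4972) cross=88.457; C₋=(5.0593,-7.1991) cross=-88.457
  mode - wants cross < 0 → take C=(5.0593,-7.1991) (cross=-88.457)
ex = (C−B)/|BC| = (0.3131,-0.9497); ey = (0.9497,0.3131)
P = B + -3.08·ex + 0.96·ey = (1.8758,5.5238)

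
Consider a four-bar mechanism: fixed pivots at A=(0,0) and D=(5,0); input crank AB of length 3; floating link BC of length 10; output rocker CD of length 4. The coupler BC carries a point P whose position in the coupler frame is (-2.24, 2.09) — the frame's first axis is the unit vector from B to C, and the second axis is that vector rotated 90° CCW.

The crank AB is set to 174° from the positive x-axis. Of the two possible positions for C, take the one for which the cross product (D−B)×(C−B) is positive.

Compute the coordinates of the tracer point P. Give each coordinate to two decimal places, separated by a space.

-5.80 1.51

A=(0,0), D=(5.00,0)
B = A + 3.00·(cos174°, sin174°) = (-2.9836, 0.3136)
|BD| = 7.9897
circle(B,10.00) ∩ circle(D,4.00): a=9.2516, h=3.7957
  candidates: C₊=(6.4099,3.7433) cross=30.327; C₋=(6.1119,-3.8423) cross=-30.327
  mode + wants cross > 0 → take C=(6.4099,3.7433) (cross=30.327)
ex = (C−B)/|BC| = (0.9393,0.3430); ey = (-0.3430,0.9393)
P = B + -2.24·ex + 2.09·ey = (-5.8045,1.5086)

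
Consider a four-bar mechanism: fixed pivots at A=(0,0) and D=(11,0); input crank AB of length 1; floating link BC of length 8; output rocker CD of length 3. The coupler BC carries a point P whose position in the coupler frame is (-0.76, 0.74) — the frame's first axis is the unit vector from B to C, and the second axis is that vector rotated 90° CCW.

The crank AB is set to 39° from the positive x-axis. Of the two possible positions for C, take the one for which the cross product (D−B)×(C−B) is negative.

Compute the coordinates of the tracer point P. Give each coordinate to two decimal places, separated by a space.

A=(0,0), D=(11.00,0)
B = A + 1.00·(cos39°, sin39°) = (0.7771, 0.6293)
|BD| = 10.2422
circle(B,8.00) ∩ circle(D,3.00): a=7.8061, h=1.7508
  candidates: C₊=(8.6760,1.8972) cross=17.932; C₋=(8.4609,-1.5978) cross=-17.932
  mode - wants cross < 0 → take C=(8.4609,-1.5978) (cross=-17.932)
ex = (C−B)/|BC| = (0.9605,-0.2784); ey = (0.2784,0.9605)
P = B + -0.76·ex + 0.74·ey = (0.2532,1.5516)

0.25 1.55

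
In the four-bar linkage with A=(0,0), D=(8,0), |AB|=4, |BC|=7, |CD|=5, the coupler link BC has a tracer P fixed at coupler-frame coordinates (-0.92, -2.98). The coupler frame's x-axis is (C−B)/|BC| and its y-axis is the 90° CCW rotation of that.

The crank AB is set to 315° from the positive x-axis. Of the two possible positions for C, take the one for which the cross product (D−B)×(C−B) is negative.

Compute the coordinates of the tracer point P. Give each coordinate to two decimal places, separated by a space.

A=(0,0), D=(8.00,0)
B = A + 4.00·(cos315°, sin315°) = (2.8284, -2.8284)
|BD| = 5.8945
circle(B,7.00) ∩ circle(D,5.00): a=4.9830, h=4.9162
  candidates: C₊=(4.8413,3.8759) cross=28.979; C₋=(9.5593,-4.7506) cross=-28.979
  mode - wants cross < 0 → take C=(9.5593,-4.7506) (cross=-28.979)
ex = (C−B)/|BC| = (0.9616,-0.2746); ey = (0.2746,0.9616)
P = B + -0.92·ex + -2.98·ey = (1.1255,-5.4412)

1.13 -5.44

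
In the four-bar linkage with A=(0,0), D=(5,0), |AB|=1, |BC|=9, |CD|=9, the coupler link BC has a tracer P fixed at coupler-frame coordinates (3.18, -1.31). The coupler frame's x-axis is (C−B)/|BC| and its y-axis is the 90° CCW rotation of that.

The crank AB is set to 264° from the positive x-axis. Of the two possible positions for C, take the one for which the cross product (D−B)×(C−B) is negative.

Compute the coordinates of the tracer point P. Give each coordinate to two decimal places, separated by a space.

A=(0,0), D=(5.00,0)
B = A + 1.00·(cos264°, sin264°) = (-0.1045, -0.9945)
|BD| = 5.2005
circle(B,9.00) ∩ circle(D,9.00): a=2.6003, h=8.6162
  candidates: C₊=(0.8000,7.9599) cross=44.809; C₋=(4.0955,-8.9544) cross=-44.809
  mode - wants cross < 0 → take C=(4.0955,-8.9544) (cross=-44.809)
ex = (C−B)/|BC| = (0.4667,-0.8844); ey = (0.8844,0.4667)
P = B + 3.18·ex + -1.31·ey = (0.2209,-4.4184)

0.22 -4.42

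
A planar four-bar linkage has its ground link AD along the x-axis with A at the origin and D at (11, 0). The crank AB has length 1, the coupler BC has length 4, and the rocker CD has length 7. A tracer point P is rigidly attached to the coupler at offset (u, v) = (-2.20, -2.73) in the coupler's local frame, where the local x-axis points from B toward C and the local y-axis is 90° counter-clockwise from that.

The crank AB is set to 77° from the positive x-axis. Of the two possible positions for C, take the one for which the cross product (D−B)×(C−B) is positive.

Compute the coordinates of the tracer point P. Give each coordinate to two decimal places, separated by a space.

-1.54 -2.06

A=(0,0), D=(11.00,0)
B = A + 1.00·(cos77°, sin77°) = (0.2250, 0.9744)
|BD| = 10.8190
circle(B,4.00) ∩ circle(D,7.00): a=3.8844, h=0.9546
  candidates: C₊=(4.1796,1.5753) cross=10.328; C₋=(4.0076,-0.3262) cross=-10.328
  mode + wants cross > 0 → take C=(4.1796,1.5753) (cross=10.328)
ex = (C−B)/|BC| = (0.9887,0.1502); ey = (-0.1502,0.9887)
P = B + -2.20·ex + -2.73·ey = (-1.5400,-2.0552)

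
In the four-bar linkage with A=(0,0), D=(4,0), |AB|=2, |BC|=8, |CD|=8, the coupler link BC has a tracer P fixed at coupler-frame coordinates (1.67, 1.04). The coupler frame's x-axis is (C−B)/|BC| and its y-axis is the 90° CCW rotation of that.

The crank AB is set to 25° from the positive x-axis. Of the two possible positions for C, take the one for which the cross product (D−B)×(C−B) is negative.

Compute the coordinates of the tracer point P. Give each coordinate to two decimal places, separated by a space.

2.46 -1.01

A=(0,0), D=(4.00,0)
B = A + 2.00·(cos25°, sin25°) = (1.8126, 0.8452)
|BD| = 2.3450
circle(B,8.00) ∩ circle(D,8.00): a=1.1725, h=7.9136
  candidates: C₊=(5.7587,7.8043) cross=18.558; C₋=(0.0539,-6.9591) cross=-18.558
  mode - wants cross < 0 → take C=(0.0539,-6.9591) (cross=-18.558)
ex = (C−B)/|BC| = (-0.2198,-0.9755); ey = (0.9755,-0.2198)
P = B + 1.67·ex + 1.04·ey = (2.4600,-1.0125)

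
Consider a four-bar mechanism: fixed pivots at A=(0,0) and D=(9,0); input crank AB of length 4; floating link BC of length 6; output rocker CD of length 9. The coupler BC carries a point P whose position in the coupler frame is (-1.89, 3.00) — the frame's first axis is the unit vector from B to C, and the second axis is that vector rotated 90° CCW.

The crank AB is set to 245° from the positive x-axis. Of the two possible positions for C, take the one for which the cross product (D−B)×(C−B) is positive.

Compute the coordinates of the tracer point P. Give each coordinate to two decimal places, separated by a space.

-5.14 -4.45

A=(0,0), D=(9.00,0)
B = A + 4.00·(cos245°, sin245°) = (-1.6905, -3.6252)
|BD| = 11.2884
circle(B,6.00) ∩ circle(D,9.00): a=3.6510, h=4.7613
  candidates: C₊=(0.2381,2.0564) cross=53.748; C₋=(3.2962,-6.9618) cross=-53.748
  mode + wants cross > 0 → take C=(0.2381,2.0564) (cross=53.748)
ex = (C−B)/|BC| = (0.3214,0.9469); ey = (-0.9469,0.3214)
P = B + -1.89·ex + 3.00·ey = (-5.1388,-4.4507)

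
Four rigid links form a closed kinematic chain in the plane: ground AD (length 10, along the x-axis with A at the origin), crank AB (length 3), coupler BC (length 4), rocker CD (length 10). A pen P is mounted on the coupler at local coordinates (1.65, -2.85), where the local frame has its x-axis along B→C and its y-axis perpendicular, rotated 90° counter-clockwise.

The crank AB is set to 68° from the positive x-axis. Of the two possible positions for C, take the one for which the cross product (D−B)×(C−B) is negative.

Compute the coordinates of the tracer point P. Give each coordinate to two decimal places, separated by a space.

-2.06 1.95

A=(0,0), D=(10.00,0)
B = A + 3.00·(cos68°, sin68°) = (1.1238, 2.7816)
|BD| = 9.3018
circle(B,4.00) ∩ circle(D,10.00): a=0.1357, h=3.9977
  candidates: C₊=(2.4487,6.5558) cross=37.186; C₋=(0.0578,-1.0738) cross=-37.186
  mode - wants cross < 0 → take C=(0.0578,-1.0738) (cross=-37.186)
ex = (C−B)/|BC| = (-0.2665,-0.9638); ey = (0.9638,-0.2665)
P = B + 1.65·ex + -2.85·ey = (-2.0628,1.9508)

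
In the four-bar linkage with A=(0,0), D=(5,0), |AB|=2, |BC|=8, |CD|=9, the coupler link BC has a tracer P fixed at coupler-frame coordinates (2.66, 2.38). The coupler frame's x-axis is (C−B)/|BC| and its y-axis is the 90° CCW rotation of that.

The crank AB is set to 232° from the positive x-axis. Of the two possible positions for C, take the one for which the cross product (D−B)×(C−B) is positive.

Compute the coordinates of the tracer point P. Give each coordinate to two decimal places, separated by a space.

A=(0,0), D=(5.00,0)
B = A + 2.00·(cos232°, sin232°) = (-1.2313, -1.5760)
|BD| = 6.4275
circle(B,8.00) ∩ circle(D,9.00): a=1.8913, h=7.7732
  candidates: C₊=(-1.3037,6.4237) cross=49.963; C₋=(2.5083,-8.6482) cross=-49.963
  mode + wants cross > 0 → take C=(-1.3037,6.4237) (cross=49.963)
ex = (C−B)/|BC| = (-0.0090,1.0000); ey = (-1.0000,-0.0090)
P = B + 2.66·ex + 2.38·ey = (-3.6353,1.0623)

-3.64 1.06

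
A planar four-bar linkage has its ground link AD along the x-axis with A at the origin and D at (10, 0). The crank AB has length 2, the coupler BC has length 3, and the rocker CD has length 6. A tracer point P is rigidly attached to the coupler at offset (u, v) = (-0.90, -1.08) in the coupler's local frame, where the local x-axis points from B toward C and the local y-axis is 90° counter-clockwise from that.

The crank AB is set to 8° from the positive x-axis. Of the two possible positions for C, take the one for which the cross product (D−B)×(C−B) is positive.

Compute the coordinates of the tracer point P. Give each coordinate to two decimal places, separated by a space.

A=(0,0), D=(10.00,0)
B = A + 2.00·(cos8°, sin8°) = (1.9805, 0.2783)
|BD| = 8.0243
circle(B,3.00) ∩ circle(D,6.00): a=2.3298, h=1.8900
  candidates: C₊=(4.3745,2.0864) cross=15.166; C₋=(4.2433,-1.6914) cross=-15.166
  mode + wants cross > 0 → take C=(4.3745,2.0864) (cross=15.166)
ex = (C−B)/|BC| = (0.7980,0.6027); ey = (-0.6027,0.7980)
P = B + -0.90·ex + -1.08·ey = (1.9133,-1.1259)

1.91 -1.13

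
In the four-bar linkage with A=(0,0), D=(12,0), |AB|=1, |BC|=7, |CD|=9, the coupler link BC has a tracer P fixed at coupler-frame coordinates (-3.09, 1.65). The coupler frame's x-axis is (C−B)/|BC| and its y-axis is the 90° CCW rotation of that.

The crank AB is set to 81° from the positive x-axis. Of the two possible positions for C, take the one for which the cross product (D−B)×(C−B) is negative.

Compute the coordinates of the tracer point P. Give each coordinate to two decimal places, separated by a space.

-0.34 4.46

A=(0,0), D=(12.00,0)
B = A + 1.00·(cos81°, sin81°) = (0.1564, 0.9877)
|BD| = 11.8847
circle(B,7.00) ∩ circle(D,9.00): a=4.5961, h=5.2798
  candidates: C₊=(5.1754,5.8673) cross=62.749; C₋=(4.2978,-4.6558) cross=-62.749
  mode - wants cross < 0 → take C=(4.2978,-4.6558) (cross=-62.749)
ex = (C−B)/|BC| = (0.5916,-0.8062); ey = (0.8062,0.5916)
P = B + -3.09·ex + 1.65·ey = (-0.3414,4.4551)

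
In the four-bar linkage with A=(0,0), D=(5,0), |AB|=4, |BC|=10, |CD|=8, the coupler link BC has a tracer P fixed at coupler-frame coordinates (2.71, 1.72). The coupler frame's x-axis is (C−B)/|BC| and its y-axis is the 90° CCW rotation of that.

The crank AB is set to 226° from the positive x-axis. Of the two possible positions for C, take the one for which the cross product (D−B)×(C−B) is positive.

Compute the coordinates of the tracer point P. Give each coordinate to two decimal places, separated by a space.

-3.53 0.24

A=(0,0), D=(5.00,0)
B = A + 4.00·(cos226°, sin226°) = (-2.7786, -2.8774)
|BD| = 8.2938
circle(B,10.00) ∩ circle(D,8.00): a=6.3172, h=7.7520
  candidates: C₊=(0.4568,6.5848) cross=64.293; C₋=(5.8356,-7.9562) cross=-64.293
  mode + wants cross > 0 → take C=(0.4568,6.5848) (cross=64.293)
ex = (C−B)/|BC| = (0.3235,0.9462); ey = (-0.9462,0.3235)
P = B + 2.71·ex + 1.72·ey = (-3.5293,0.2434)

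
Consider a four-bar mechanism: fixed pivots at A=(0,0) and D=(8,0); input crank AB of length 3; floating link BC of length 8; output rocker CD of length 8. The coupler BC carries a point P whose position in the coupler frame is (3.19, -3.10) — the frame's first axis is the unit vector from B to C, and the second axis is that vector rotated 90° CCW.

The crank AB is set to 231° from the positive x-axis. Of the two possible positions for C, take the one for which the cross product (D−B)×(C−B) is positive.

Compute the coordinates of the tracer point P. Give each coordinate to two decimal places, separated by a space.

2.30 -0.83

A=(0,0), D=(8.00,0)
B = A + 3.00·(cos231°, sin231°) = (-1.8880, -2.3314)
|BD| = 10.1591
circle(B,8.00) ∩ circle(D,8.00): a=5.0796, h=6.1805
  candidates: C₊=(1.6376,4.8498) cross=62.788; C₋=(4.4744,-7.1812) cross=-62.788
  mode + wants cross > 0 → take C=(1.6376,4.8498) (cross=62.788)
ex = (C−B)/|BC| = (0.4407,0.8977); ey = (-0.8977,0.4407)
P = B + 3.19·ex + -3.10·ey = (2.3006,-0.8341)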